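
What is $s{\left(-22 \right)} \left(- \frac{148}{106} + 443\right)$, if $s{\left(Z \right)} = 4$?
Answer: $\frac{93620}{53} \approx 1766.4$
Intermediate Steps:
$s{\left(-22 \right)} \left(- \frac{148}{106} + 443\right) = 4 \left(- \frac{148}{106} + 443\right) = 4 \left(\left(-148\right) \frac{1}{106} + 443\right) = 4 \left(- \frac{74}{53} + 443\right) = 4 \cdot \frac{23405}{53} = \frac{93620}{53}$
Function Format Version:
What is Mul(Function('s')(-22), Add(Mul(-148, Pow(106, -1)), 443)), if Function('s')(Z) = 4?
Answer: Rational(93620, 53) ≈ 1766.4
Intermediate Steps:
Mul(Function('s')(-22), Add(Mul(-148, Pow(106, -1)), 443)) = Mul(4, Add(Mul(-148, Pow(106, -1)), 443)) = Mul(4, Add(Mul(-148, Rational(1, 106)), 443)) = Mul(4, Add(Rational(-74, 53), 443)) = Mul(4, Rational(23405, 53)) = Rational(93620, 53)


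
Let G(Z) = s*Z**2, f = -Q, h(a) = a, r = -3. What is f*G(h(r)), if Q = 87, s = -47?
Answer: 36801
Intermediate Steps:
f = -87 (f = -1*87 = -87)
G(Z) = -47*Z**2
f*G(h(r)) = -(-4089)*(-3)**2 = -(-4089)*9 = -87*(-423) = 36801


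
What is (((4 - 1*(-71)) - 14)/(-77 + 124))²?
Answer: 3721/2209 ≈ 1.6845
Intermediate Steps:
(((4 - 1*(-71)) - 14)/(-77 + 124))² = (((4 + 71) - 14)/47)² = ((75 - 14)*(1/47))² = (61*(1/47))² = (61/47)² = 3721/2209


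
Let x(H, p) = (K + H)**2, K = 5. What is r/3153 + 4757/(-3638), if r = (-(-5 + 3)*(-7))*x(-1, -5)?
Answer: -15813733/11470614 ≈ -1.3786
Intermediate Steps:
x(H, p) = (5 + H)**2
r = -224 (r = (-(-5 + 3)*(-7))*(5 - 1)**2 = (-1*(-2)*(-7))*4**2 = (2*(-7))*16 = -14*16 = -224)
r/3153 + 4757/(-3638) = -224/3153 + 4757/(-3638) = -224*1/3153 + 4757*(-1/3638) = -224/3153 - 4757/3638 = -15813733/11470614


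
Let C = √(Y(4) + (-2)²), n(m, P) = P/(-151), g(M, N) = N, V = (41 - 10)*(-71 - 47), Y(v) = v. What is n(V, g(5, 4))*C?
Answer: -8*√2/151 ≈ -0.074925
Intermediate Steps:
V = -3658 (V = 31*(-118) = -3658)
n(m, P) = -P/151 (n(m, P) = P*(-1/151) = -P/151)
C = 2*√2 (C = √(4 + (-2)²) = √(4 + 4) = √8 = 2*√2 ≈ 2.8284)
n(V, g(5, 4))*C = (-1/151*4)*(2*√2) = -8*√2/151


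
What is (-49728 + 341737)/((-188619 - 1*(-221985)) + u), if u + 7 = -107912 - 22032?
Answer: -292009/96585 ≈ -3.0233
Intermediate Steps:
u = -129951 (u = -7 + (-107912 - 22032) = -7 - 129944 = -129951)
(-49728 + 341737)/((-188619 - 1*(-221985)) + u) = (-49728 + 341737)/((-188619 - 1*(-221985)) - 129951) = 292009/((-188619 + 221985) - 129951) = 292009/(33366 - 129951) = 292009/(-96585) = 292009*(-1/96585) = -292009/96585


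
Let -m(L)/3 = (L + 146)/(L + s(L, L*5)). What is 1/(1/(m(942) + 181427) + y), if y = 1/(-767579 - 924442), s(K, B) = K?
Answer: 16065043974369/79054510 ≈ 2.0321e+5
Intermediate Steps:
m(L) = -3*(146 + L)/(2*L) (m(L) = -3*(L + 146)/(L + L) = -3*(146 + L)/(2*L))
y = -1/1692021 (y = 1/(-1692021) = -1/1692021 ≈ -5.9101e-7)
1/(1/(m(942) + 181427) + y) = 1/(1/((-3/2 - 219/942) + 181427) - 1/1692021) = 1/(1/((-3/2 - 219*1/942) + 181427) - 1/1692021) = 1/(1/((-3/2 - 73/314) + 181427) - 1/1692021) = 1/(1/(-272/157 + 181427) - 1/1692021) = 1/(1/(28483767/157) - 1/1692021) = 1/(157/28483767 - 1/1692021) = 1/(79054510/16065043974369) = 16065043974369/79054510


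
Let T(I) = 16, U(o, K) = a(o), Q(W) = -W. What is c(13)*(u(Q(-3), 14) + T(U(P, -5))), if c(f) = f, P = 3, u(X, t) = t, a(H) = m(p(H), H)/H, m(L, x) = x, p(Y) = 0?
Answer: 390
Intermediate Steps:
a(H) = 1 (a(H) = H/H = 1)
U(o, K) = 1
c(13)*(u(Q(-3), 14) + T(U(P, -5))) = 13*(14 + 16) = 13*30 = 390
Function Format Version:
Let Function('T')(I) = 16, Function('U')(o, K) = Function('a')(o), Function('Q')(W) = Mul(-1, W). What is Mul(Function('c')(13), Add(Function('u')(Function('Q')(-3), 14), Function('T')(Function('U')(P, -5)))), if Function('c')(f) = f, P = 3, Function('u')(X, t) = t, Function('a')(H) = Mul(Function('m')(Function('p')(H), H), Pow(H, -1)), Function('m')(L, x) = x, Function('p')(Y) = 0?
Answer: 390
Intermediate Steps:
Function('a')(H) = 1 (Function('a')(H) = Mul(H, Pow(H, -1)) = 1)
Function('U')(o, K) = 1
Mul(Function('c')(13), Add(Function('u')(Function('Q')(-3), 14), Function('T')(Function('U')(P, -5)))) = Mul(13, Add(14, 16)) = Mul(13, 30) = 390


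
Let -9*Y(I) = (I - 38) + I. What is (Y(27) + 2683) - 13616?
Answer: -98413/9 ≈ -10935.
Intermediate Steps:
Y(I) = 38/9 - 2*I/9 (Y(I) = -((I - 38) + I)/9 = -((-38 + I) + I)/9 = -(-38 + 2*I)/9 = 38/9 - 2*I/9)
(Y(27) + 2683) - 13616 = ((38/9 - 2/9*27) + 2683) - 13616 = ((38/9 - 6) + 2683) - 13616 = (-16/9 + 2683) - 13616 = 24131/9 - 13616 = -98413/9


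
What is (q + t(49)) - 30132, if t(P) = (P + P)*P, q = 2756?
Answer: -22574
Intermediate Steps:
t(P) = 2*P² (t(P) = (2*P)*P = 2*P²)
(q + t(49)) - 30132 = (2756 + 2*49²) - 30132 = (2756 + 2*2401) - 30132 = (2756 + 4802) - 30132 = 7558 - 30132 = -22574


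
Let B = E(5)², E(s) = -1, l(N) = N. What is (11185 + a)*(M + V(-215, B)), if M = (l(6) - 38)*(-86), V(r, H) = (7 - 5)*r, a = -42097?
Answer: -71777664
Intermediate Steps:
B = 1 (B = (-1)² = 1)
V(r, H) = 2*r
M = 2752 (M = (6 - 38)*(-86) = -32*(-86) = 2752)
(11185 + a)*(M + V(-215, B)) = (11185 - 42097)*(2752 + 2*(-215)) = -30912*(2752 - 430) = -30912*2322 = -71777664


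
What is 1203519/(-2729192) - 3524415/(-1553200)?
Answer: 193737487797/105974525360 ≈ 1.8282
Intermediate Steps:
1203519/(-2729192) - 3524415/(-1553200) = 1203519*(-1/2729192) - 3524415*(-1/1553200) = -1203519/2729192 + 704883/310640 = 193737487797/105974525360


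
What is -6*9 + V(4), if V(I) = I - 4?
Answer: -54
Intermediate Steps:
V(I) = -4 + I
-6*9 + V(4) = -6*9 + (-4 + 4) = -54 + 0 = -54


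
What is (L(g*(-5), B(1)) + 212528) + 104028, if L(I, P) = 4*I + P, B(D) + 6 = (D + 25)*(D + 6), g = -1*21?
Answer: 317152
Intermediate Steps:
g = -21
B(D) = -6 + (6 + D)*(25 + D) (B(D) = -6 + (D + 25)*(D + 6) = -6 + (25 + D)*(6 + D) = -6 + (6 + D)*(25 + D))
L(I, P) = P + 4*I
(L(g*(-5), B(1)) + 212528) + 104028 = (((144 + 1² + 31*1) + 4*(-21*(-5))) + 212528) + 104028 = (((144 + 1 + 31) + 4*105) + 212528) + 104028 = ((176 + 420) + 212528) + 104028 = (596 + 212528) + 104028 = 213124 + 104028 = 317152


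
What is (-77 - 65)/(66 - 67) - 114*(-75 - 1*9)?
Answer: 9718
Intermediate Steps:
(-77 - 65)/(66 - 67) - 114*(-75 - 1*9) = -142/(-1) - 114*(-75 - 9) = -142*(-1) - 114*(-84) = 142 + 9576 = 9718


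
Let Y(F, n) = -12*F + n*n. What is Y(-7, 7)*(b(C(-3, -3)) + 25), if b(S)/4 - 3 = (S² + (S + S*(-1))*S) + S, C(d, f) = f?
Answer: 8113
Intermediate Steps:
b(S) = 12 + 4*S + 4*S² (b(S) = 12 + 4*((S² + (S + S*(-1))*S) + S) = 12 + 4*((S² + (S - S)*S) + S) = 12 + 4*((S² + 0*S) + S) = 12 + 4*((S² + 0) + S) = 12 + 4*(S² + S) = 12 + 4*(S + S²) = 12 + (4*S + 4*S²) = 12 + 4*S + 4*S²)
Y(F, n) = n² - 12*F (Y(F, n) = -12*F + n² = n² - 12*F)
Y(-7, 7)*(b(C(-3, -3)) + 25) = (7² - 12*(-7))*((12 + 4*(-3) + 4*(-3)²) + 25) = (49 + 84)*((12 - 12 + 4*9) + 25) = 133*((12 - 12 + 36) + 25) = 133*(36 + 25) = 133*61 = 8113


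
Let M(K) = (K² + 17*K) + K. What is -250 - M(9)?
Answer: -493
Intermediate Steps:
M(K) = K² + 18*K
-250 - M(9) = -250 - 9*(18 + 9) = -250 - 9*27 = -250 - 1*243 = -250 - 243 = -493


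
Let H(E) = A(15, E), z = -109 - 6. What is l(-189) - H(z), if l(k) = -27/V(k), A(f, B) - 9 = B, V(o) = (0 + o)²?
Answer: 140237/1323 ≈ 106.00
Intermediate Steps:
z = -115
V(o) = o²
A(f, B) = 9 + B
H(E) = 9 + E
l(k) = -27/k²
l(-189) - H(z) = -27/(-189)² - (9 - 115) = -27*1/35721 - 1*(-106) = -1/1323 + 106 = 140237/1323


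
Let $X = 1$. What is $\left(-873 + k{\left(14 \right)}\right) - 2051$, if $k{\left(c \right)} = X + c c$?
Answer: $-2727$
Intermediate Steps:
$k{\left(c \right)} = 1 + c^{2}$ ($k{\left(c \right)} = 1 + c c = 1 + c^{2}$)
$\left(-873 + k{\left(14 \right)}\right) - 2051 = \left(-873 + \left(1 + 14^{2}\right)\right) - 2051 = \left(-873 + \left(1 + 196\right)\right) - 2051 = \left(-873 + 197\right) - 2051 = -676 - 2051 = -2727$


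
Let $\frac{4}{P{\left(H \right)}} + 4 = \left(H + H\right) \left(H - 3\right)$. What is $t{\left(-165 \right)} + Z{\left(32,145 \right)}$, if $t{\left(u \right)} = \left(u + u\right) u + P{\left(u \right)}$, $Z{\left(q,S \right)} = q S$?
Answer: $\frac{818928311}{13859} \approx 59090.0$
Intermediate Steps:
$P{\left(H \right)} = \frac{4}{-4 + 2 H \left(-3 + H\right)}$ ($P{\left(H \right)} = \frac{4}{-4 + \left(H + H\right) \left(H - 3\right)} = \frac{4}{-4 + 2 H \left(-3 + H\right)}$)
$Z{\left(q,S \right)} = S q$
$t{\left(u \right)} = 2 u^{2} + \frac{2}{-2 + u^{2} - 3 u}$ ($t{\left(u \right)} = \left(u + u\right) u + \frac{2}{-2 + u^{2} - 3 u} = 2 u u + \frac{2}{-2 + u^{2} - 3 u} = 2 u^{2} + \frac{2}{-2 + u^{2} - 3 u}$)
$t{\left(-165 \right)} + Z{\left(32,145 \right)} = \frac{2 \left(-1 + \left(-165\right)^{2} \left(2 - \left(-165\right)^{2} + 3 \left(-165\right)\right)\right)}{2 - \left(-165\right)^{2} + 3 \left(-165\right)} + 145 \cdot 32 = \frac{2 \left(-1 + 27225 \left(2 - 27225 - 495\right)\right)}{2 - 27225 - 495} + 4640 = \frac{2 \left(-1 + 27225 \left(-27718\right)\right)}{-27718} + 4640 = 2 \left(- \frac{1}{27718}\right) \left(-1 - 754622550\right) + 4640 = 2 \left(- \frac{1}{27718}\right) \left(-754622551\right) + 4640 = \frac{754622551}{13859} + 4640 = \frac{818928311}{13859}$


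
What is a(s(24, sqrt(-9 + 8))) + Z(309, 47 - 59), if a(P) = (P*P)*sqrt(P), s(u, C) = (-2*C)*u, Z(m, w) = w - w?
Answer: 9216*sqrt(3)*(-I)**(5/2) ≈ -11287.0 + 11287.0*I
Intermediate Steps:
Z(m, w) = 0
s(u, C) = -2*C*u
a(P) = P**(5/2) (a(P) = P**2*sqrt(P) = P**(5/2))
a(s(24, sqrt(-9 + 8))) + Z(309, 47 - 59) = (-2*sqrt(-9 + 8)*24)**(5/2) + 0 = (-2*sqrt(-1)*24)**(5/2) + 0 = (-2*I*24)**(5/2) + 0 = (-48*I)**(5/2) + 0 = 9216*sqrt(3)*(-I)**(5/2) + 0 = 9216*sqrt(3)*(-I)**(5/2)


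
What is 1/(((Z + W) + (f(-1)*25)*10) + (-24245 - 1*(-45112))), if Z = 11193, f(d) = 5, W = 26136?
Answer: 1/59446 ≈ 1.6822e-5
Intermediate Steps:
1/(((Z + W) + (f(-1)*25)*10) + (-24245 - 1*(-45112))) = 1/(((11193 + 26136) + (5*25)*10) + (-24245 - 1*(-45112))) = 1/((37329 + 125*10) + (-24245 + 45112)) = 1/((37329 + 1250) + 20867) = 1/(38579 + 20867) = 1/59446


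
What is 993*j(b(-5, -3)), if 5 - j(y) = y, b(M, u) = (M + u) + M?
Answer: 17874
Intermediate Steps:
b(M, u) = u + 2*M
j(y) = 5 - y
993*j(b(-5, -3)) = 993*(5 - (-3 + 2*(-5))) = 993*(5 - (-3 - 10)) = 993*(5 - 1*(-13)) = 993*(5 + 13) = 993*18 = 17874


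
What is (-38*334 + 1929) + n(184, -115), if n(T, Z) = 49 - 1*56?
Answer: -10770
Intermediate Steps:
n(T, Z) = -7 (n(T, Z) = 49 - 56 = -7)
(-38*334 + 1929) + n(184, -115) = (-38*334 + 1929) - 7 = (-12692 + 1929) - 7 = -10763 - 7 = -10770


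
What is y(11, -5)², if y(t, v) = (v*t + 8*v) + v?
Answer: 10000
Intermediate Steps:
y(t, v) = 9*v + t*v (y(t, v) = (t*v + 8*v) + v = (8*v + t*v) + v = 9*v + t*v)
y(11, -5)² = (-5*(9 + 11))² = (-5*20)² = (-100)² = 10000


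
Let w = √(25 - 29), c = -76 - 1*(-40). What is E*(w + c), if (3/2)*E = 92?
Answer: -2208 + 368*I/3 ≈ -2208.0 + 122.67*I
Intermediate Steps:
E = 184/3 (E = (⅔)*92 = 184/3 ≈ 61.333)
c = -36 (c = -76 + 40 = -36)
w = 2*I (w = √(-4) = 2*I ≈ 2.0*I)
E*(w + c) = 184*(2*I - 36)/3 = 184*(-36 + 2*I)/3 = -2208 + 368*I/3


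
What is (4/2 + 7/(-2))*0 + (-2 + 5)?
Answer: 3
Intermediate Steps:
(4/2 + 7/(-2))*0 + (-2 + 5) = (4*(1/2) + 7*(-1/2))*0 + 3 = (2 - 7/2)*0 + 3 = -3/2*0 + 3 = 0 + 3 = 3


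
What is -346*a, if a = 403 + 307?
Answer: -245660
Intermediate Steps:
a = 710
-346*a = -346*710 = -245660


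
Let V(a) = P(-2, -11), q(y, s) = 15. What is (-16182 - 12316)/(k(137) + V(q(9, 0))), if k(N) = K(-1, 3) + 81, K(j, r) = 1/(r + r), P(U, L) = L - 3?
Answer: -170988/403 ≈ -424.29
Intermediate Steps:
P(U, L) = -3 + L
V(a) = -14 (V(a) = -3 - 11 = -14)
K(j, r) = 1/(2*r)
k(N) = 487/6 (k(N) = (½)/3 + 81 = (½)*(⅓) + 81 = ⅙ + 81 = 487/6)
(-16182 - 12316)/(k(137) + V(q(9, 0))) = (-16182 - 12316)/(487/6 - 14) = -28498/403/6 = -28498*6/403 = -170988/403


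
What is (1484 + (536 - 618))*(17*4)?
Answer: 95336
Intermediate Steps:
(1484 + (536 - 618))*(17*4) = (1484 - 82)*68 = 1402*68 = 95336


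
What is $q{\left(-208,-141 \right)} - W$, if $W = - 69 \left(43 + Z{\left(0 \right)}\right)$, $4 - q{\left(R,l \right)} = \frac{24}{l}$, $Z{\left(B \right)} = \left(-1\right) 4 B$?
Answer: $\frac{139645}{47} \approx 2971.2$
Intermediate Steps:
$Z{\left(B \right)} = - 4 B$
$q{\left(R,l \right)} = 4 - \frac{24}{l}$
$W = -2967$ ($W = - 69 \left(43 - 0\right) = - 69 \left(43 + 0\right) = \left(-69\right) 43 = -2967$)
$q{\left(-208,-141 \right)} - W = \left(4 - \frac{24}{-141}\right) - -2967 = \left(4 - - \frac{8}{47}\right) + 2967 = \left(4 + \frac{8}{47}\right) + 2967 = \frac{196}{47} + 2967 = \frac{139645}{47}$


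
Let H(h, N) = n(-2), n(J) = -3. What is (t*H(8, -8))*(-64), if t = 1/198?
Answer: 32/33 ≈ 0.96970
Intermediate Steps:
t = 1/198 ≈ 0.0050505
H(h, N) = -3
(t*H(8, -8))*(-64) = ((1/198)*(-3))*(-64) = -1/66*(-64) = 32/33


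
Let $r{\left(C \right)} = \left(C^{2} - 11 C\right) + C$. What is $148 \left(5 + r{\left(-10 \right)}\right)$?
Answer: $30340$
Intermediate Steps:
$r{\left(C \right)} = C^{2} - 10 C$
$148 \left(5 + r{\left(-10 \right)}\right) = 148 \left(5 - 10 \left(-10 - 10\right)\right) = 148 \left(5 - -200\right) = 148 \left(5 + 200\right) = 148 \cdot 205 = 30340$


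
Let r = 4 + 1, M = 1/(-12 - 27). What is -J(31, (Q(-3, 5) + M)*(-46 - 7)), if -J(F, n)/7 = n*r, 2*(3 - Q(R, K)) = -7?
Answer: -936775/78 ≈ -12010.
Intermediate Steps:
M = -1/39 (M = 1/(-39) = -1/39 ≈ -0.025641)
Q(R, K) = 13/2 (Q(R, K) = 3 - 1/2*(-7) = 3 + 7/2 = 13/2)
r = 5
J(F, n) = -35*n (J(F, n) = -7*n*5 = -35*n)
-J(31, (Q(-3, 5) + M)*(-46 - 7)) = -(-35)*(13/2 - 1/39)*(-46 - 7) = -(-35)*(505/78)*(-53) = -(-35)*(-26765)/78 = -1*936775/78 = -936775/78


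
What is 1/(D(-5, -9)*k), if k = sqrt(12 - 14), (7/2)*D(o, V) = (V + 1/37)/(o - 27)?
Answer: -518*I*sqrt(2)/83 ≈ -8.826*I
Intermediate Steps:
D(o, V) = 2*(1/37 + V)/(7*(-27 + o)) (D(o, V) = 2*((V + 1/37)/(o - 27))/7 = 2*((V + 1/37)/(-27 + o))/7 = 2*((1/37 + V)/(-27 + o))/7 = 2*(1/37 + V)/(7*(-27 + o)))
k = I*sqrt(2) (k = sqrt(-2) = I*sqrt(2) ≈ 1.4142*I)
1/(D(-5, -9)*k) = 1/((2*(1 + 37*(-9))/(259*(-27 - 5)))*(I*sqrt(2))) = 1/(((2/259)*(1 - 333)/(-32))*(I*sqrt(2))) = 1/(((2/259)*(-1/32)*(-332))*(I*sqrt(2))) = 1/(83*(I*sqrt(2))/1036) = 1/(83*I*sqrt(2)/1036) = -518*I*sqrt(2)/83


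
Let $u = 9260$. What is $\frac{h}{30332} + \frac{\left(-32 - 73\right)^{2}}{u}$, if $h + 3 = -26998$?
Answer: $\frac{1054763}{3510929} \approx 0.30042$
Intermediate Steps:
$h = -27001$ ($h = -3 - 26998 = -27001$)
$\frac{h}{30332} + \frac{\left(-32 - 73\right)^{2}}{u} = - \frac{27001}{30332} + \frac{\left(-32 - 73\right)^{2}}{9260} = \left(-27001\right) \frac{1}{30332} + \left(-105\right)^{2} \cdot \frac{1}{9260} = - \frac{27001}{30332} + 11025 \cdot \frac{1}{9260} = - \frac{27001}{30332} + \frac{2205}{1852} = \frac{1054763}{3510929}$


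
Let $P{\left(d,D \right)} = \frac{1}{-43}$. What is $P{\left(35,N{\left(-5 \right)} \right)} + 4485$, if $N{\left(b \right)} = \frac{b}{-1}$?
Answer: $\frac{192854}{43} \approx 4485.0$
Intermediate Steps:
$N{\left(b \right)} = - b$ ($N{\left(b \right)} = b \left(-1\right) = - b$)
$P{\left(d,D \right)} = - \frac{1}{43}$
$P{\left(35,N{\left(-5 \right)} \right)} + 4485 = - \frac{1}{43} + 4485 = \frac{192854}{43}$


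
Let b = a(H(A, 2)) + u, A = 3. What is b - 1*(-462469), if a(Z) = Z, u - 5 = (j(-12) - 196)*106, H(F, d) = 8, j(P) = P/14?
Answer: 3091306/7 ≈ 4.4162e+5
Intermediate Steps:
j(P) = P/14 (j(P) = P*(1/14) = P/14)
u = -146033/7 (u = 5 + ((1/14)*(-12) - 196)*106 = 5 + (-6/7 - 196)*106 = 5 - 1378/7*106 = 5 - 146068/7 = -146033/7 ≈ -20862.)
b = -145977/7 (b = 8 - 146033/7 = -145977/7 ≈ -20854.)
b - 1*(-462469) = -145977/7 - 1*(-462469) = -145977/7 + 462469 = 3091306/7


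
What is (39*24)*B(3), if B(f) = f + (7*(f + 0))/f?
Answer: 9360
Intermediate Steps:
B(f) = 7 + f (B(f) = f + (7*f)/f = f + 7 = 7 + f)
(39*24)*B(3) = (39*24)*(7 + 3) = 936*10 = 9360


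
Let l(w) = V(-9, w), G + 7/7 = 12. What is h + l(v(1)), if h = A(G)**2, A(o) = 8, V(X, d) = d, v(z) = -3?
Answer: 61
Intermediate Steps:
G = 11 (G = -1 + 12 = 11)
l(w) = w
h = 64 (h = 8**2 = 64)
h + l(v(1)) = 64 - 3 = 61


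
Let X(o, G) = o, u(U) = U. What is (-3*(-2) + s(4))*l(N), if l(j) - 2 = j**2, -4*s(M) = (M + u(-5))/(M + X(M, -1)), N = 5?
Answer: 5211/32 ≈ 162.84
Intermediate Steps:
s(M) = -(-5 + M)/(8*M) (s(M) = -(M - 5)/(4*(M + M)) = -(-5 + M)/(4*(2*M)) = -(-5 + M)*1/(2*M)/4 = -(-5 + M)/(8*M))
l(j) = 2 + j**2
(-3*(-2) + s(4))*l(N) = (-3*(-2) + (1/8)*(5 - 1*4)/4)*(2 + 5**2) = (6 + (1/8)*(1/4)*(5 - 4))*(2 + 25) = (6 + (1/8)*(1/4)*1)*27 = (6 + 1/32)*27 = (193/32)*27 = 5211/32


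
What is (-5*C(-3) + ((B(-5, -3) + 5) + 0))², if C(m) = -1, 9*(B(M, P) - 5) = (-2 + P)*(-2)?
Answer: 21025/81 ≈ 259.57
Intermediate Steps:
B(M, P) = 49/9 - 2*P/9 (B(M, P) = 5 + ((-2 + P)*(-2))/9 = 5 + (4 - 2*P)/9 = 5 + (4/9 - 2*P/9) = 49/9 - 2*P/9)
(-5*C(-3) + ((B(-5, -3) + 5) + 0))² = (-5*(-1) + (((49/9 - 2/9*(-3)) + 5) + 0))² = (5 + (((49/9 + ⅔) + 5) + 0))² = (5 + ((55/9 + 5) + 0))² = (5 + (100/9 + 0))² = (5 + 100/9)² = (145/9)² = 21025/81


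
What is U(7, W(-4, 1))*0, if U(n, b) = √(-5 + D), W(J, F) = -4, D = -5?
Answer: 0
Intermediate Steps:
U(n, b) = I*√10 (U(n, b) = √(-5 - 5) = √(-10) = I*√10)
U(7, W(-4, 1))*0 = (I*√10)*0 = 0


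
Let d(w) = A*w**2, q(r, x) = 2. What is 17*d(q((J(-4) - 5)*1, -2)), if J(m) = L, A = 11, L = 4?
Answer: 748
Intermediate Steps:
J(m) = 4
d(w) = 11*w**2
17*d(q((J(-4) - 5)*1, -2)) = 17*(11*2**2) = 17*(11*4) = 17*44 = 748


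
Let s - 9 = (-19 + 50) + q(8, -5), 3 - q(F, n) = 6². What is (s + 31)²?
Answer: 1444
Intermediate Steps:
q(F, n) = -33 (q(F, n) = 3 - 1*6² = 3 - 1*36 = 3 - 36 = -33)
s = 7 (s = 9 + ((-19 + 50) - 33) = 9 + (31 - 33) = 9 - 2 = 7)
(s + 31)² = (7 + 31)² = 38² = 1444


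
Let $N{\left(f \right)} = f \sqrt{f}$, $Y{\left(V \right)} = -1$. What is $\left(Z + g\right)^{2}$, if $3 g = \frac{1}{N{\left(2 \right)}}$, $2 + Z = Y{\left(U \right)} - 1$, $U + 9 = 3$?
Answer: $\frac{\left(48 - \sqrt{2}\right)^{2}}{144} \approx 15.071$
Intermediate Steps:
$U = -6$ ($U = -9 + 3 = -6$)
$N{\left(f \right)} = f^{\frac{3}{2}}$
$Z = -4$ ($Z = -2 - 2 = -4$)
$g = \frac{\sqrt{2}}{12}$ ($g = \frac{1}{3 \cdot 2^{\frac{3}{2}}} = \frac{1}{3 \cdot 2 \sqrt{2}} = \frac{\frac{1}{4} \sqrt{2}}{3} = \frac{\sqrt{2}}{12} \approx 0.11785$)
$\left(Z + g\right)^{2} = \left(-4 + \frac{\sqrt{2}}{12}\right)^{2}$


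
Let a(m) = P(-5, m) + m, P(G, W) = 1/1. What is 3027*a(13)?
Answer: 42378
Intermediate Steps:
P(G, W) = 1 (P(G, W) = 1*1 = 1)
a(m) = 1 + m
3027*a(13) = 3027*(1 + 13) = 3027*14 = 42378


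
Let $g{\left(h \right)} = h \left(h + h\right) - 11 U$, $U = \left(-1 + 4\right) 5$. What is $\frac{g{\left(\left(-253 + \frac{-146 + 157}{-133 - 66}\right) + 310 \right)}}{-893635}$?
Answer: $- \frac{250294283}{35388839635} \approx -0.0070727$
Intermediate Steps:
$U = 15$ ($U = 3 \cdot 5 = 15$)
$g{\left(h \right)} = -165 + 2 h^{2}$ ($g{\left(h \right)} = h \left(h + h\right) - 165 = h 2 h - 165 = 2 h^{2} - 165 = -165 + 2 h^{2}$)
$\frac{g{\left(\left(-253 + \frac{-146 + 157}{-133 - 66}\right) + 310 \right)}}{-893635} = \frac{-165 + 2 \left(\left(-253 + \frac{-146 + 157}{-133 - 66}\right) + 310\right)^{2}}{-893635} = \left(-165 + 2 \left(\left(-253 + \frac{11}{-199}\right) + 310\right)^{2}\right) \left(- \frac{1}{893635}\right) = \left(-165 + 2 \left(\left(-253 + 11 \left(- \frac{1}{199}\right)\right) + 310\right)^{2}\right) \left(- \frac{1}{893635}\right) = \left(-165 + 2 \left(\left(-253 - \frac{11}{199}\right) + 310\right)^{2}\right) \left(- \frac{1}{893635}\right) = \left(-165 + 2 \left(- \frac{50358}{199} + 310\right)^{2}\right) \left(- \frac{1}{893635}\right) = \left(-165 + 2 \left(\frac{11332}{199}\right)^{2}\right) \left(- \frac{1}{893635}\right) = \left(-165 + 2 \cdot \frac{128414224}{39601}\right) \left(- \frac{1}{893635}\right) = \left(-165 + \frac{256828448}{39601}\right) \left(- \frac{1}{893635}\right) = \frac{250294283}{39601} \left(- \frac{1}{893635}\right) = - \frac{250294283}{35388839635}$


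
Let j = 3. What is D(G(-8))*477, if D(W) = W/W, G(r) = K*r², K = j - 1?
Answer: 477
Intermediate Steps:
K = 2 (K = 3 - 1 = 2)
G(r) = 2*r²
D(W) = 1
D(G(-8))*477 = 1*477 = 477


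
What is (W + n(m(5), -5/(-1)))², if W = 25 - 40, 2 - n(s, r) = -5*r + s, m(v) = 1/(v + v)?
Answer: 14161/100 ≈ 141.61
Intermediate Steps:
m(v) = 1/(2*v)
n(s, r) = 2 - s + 5*r (n(s, r) = 2 - (-5*r + s) = 2 - (s - 5*r) = 2 + (-s + 5*r) = 2 - s + 5*r)
W = -15
(W + n(m(5), -5/(-1)))² = (-15 + (2 - 1/(2*5) + 5*(-5/(-1))))² = (-15 + (2 - 1/(2*5) + 5*(-5*(-1))))² = (-15 + (2 - 1*⅒ + 5*5))² = (-15 + (2 - ⅒ + 25))² = (-15 + 269/10)² = (119/10)² = 14161/100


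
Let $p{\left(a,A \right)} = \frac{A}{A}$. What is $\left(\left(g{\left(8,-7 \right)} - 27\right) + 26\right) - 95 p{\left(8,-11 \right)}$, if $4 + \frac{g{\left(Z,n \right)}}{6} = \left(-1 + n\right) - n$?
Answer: $-126$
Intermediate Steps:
$g{\left(Z,n \right)} = -30$ ($g{\left(Z,n \right)} = -24 + 6 \left(\left(-1 + n\right) - n\right) = -24 + 6 \left(-1\right) = -24 - 6 = -30$)
$p{\left(a,A \right)} = 1$
$\left(\left(g{\left(8,-7 \right)} - 27\right) + 26\right) - 95 p{\left(8,-11 \right)} = \left(\left(-30 - 27\right) + 26\right) - 95 = \left(-57 + 26\right) - 95 = -31 - 95 = -126$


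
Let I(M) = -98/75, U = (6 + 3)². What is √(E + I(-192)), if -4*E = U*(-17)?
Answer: √308649/30 ≈ 18.519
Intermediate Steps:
U = 81 (U = 9² = 81)
I(M) = -98/75 (I(M) = -98*1/75 = -98/75)
E = 1377/4 (E = -81*(-17)/4 = -¼*(-1377) = 1377/4 ≈ 344.25)
√(E + I(-192)) = √(1377/4 - 98/75) = √(102883/300) = √308649/30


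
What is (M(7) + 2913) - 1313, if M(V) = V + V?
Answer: 1614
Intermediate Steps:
M(V) = 2*V
(M(7) + 2913) - 1313 = (2*7 + 2913) - 1313 = (14 + 2913) - 1313 = 2927 - 1313 = 1614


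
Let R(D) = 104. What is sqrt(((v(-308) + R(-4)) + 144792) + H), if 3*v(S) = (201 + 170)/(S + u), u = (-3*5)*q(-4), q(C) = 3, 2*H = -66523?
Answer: sqrt(500782311222)/2118 ≈ 334.12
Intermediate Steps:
H = -66523/2 (H = (1/2)*(-66523) = -66523/2 ≈ -33262.)
u = -45 (u = -3*5*3 = -15*3 = -45)
v(S) = 371/(3*(-45 + S)) (v(S) = ((201 + 170)/(S - 45))/3 = (371/(-45 + S))/3 = 371/(3*(-45 + S)))
sqrt(((v(-308) + R(-4)) + 144792) + H) = sqrt(((371/(3*(-45 - 308)) + 104) + 144792) - 66523/2) = sqrt((((371/3)/(-353) + 104) + 144792) - 66523/2) = sqrt((((371/3)*(-1/353) + 104) + 144792) - 66523/2) = sqrt(((-371/1059 + 104) + 144792) - 66523/2) = sqrt((109765/1059 + 144792) - 66523/2) = sqrt(153444493/1059 - 66523/2) = sqrt(236441129/2118) = sqrt(500782311222)/2118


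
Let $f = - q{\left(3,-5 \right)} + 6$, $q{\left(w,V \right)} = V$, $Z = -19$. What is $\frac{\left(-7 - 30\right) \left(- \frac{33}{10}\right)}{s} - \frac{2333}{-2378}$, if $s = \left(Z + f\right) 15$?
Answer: $- \frac{17323}{475600} \approx -0.036423$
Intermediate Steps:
$f = 11$ ($f = \left(-1\right) \left(-5\right) + 6 = 5 + 6 = 11$)
$s = -120$ ($s = \left(-19 + 11\right) 15 = \left(-8\right) 15 = -120$)
$\frac{\left(-7 - 30\right) \left(- \frac{33}{10}\right)}{s} - \frac{2333}{-2378} = \frac{\left(-7 - 30\right) \left(- \frac{33}{10}\right)}{-120} - \frac{2333}{-2378} = - 37 \left(\left(-33\right) \frac{1}{10}\right) \left(- \frac{1}{120}\right) - - \frac{2333}{2378} = \left(-37\right) \left(- \frac{33}{10}\right) \left(- \frac{1}{120}\right) + \frac{2333}{2378} = \frac{1221}{10} \left(- \frac{1}{120}\right) + \frac{2333}{2378} = - \frac{407}{400} + \frac{2333}{2378} = - \frac{17323}{475600}$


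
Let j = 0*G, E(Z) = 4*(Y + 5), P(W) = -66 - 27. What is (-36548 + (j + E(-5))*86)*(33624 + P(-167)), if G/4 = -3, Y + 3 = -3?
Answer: -1237025652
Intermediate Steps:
Y = -6 (Y = -3 - 3 = -6)
P(W) = -93
G = -12 (G = 4*(-3) = -12)
E(Z) = -4 (E(Z) = 4*(-6 + 5) = 4*(-1) = -4)
j = 0 (j = 0*(-12) = 0)
(-36548 + (j + E(-5))*86)*(33624 + P(-167)) = (-36548 + (0 - 4)*86)*(33624 - 93) = (-36548 - 4*86)*33531 = (-36548 - 344)*33531 = -36892*33531 = -1237025652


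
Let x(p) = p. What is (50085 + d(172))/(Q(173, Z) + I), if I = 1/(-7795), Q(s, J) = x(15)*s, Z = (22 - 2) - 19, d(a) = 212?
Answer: 392065115/20228024 ≈ 19.382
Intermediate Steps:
Z = 1 (Z = 20 - 19 = 1)
Q(s, J) = 15*s
I = -1/7795 ≈ -0.00012829
(50085 + d(172))/(Q(173, Z) + I) = (50085 + 212)/(15*173 - 1/7795) = 50297/(2595 - 1/7795) = 50297/(20228024/7795) = 50297*(7795/20228024) = 392065115/20228024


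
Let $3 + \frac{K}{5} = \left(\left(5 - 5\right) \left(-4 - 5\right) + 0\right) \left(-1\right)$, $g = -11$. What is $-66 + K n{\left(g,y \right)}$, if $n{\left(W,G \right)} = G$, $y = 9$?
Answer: $-201$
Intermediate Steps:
$K = -15$ ($K = -15 + 5 \left(\left(5 - 5\right) \left(-4 - 5\right) + 0\right) \left(-1\right) = -15 + 5 \left(0 \left(-9\right) + 0\right) \left(-1\right) = -15 + 5 \left(0 + 0\right) \left(-1\right) = -15 + 5 \cdot 0 \left(-1\right) = -15 + 5 \cdot 0 = -15 + 0 = -15$)
$-66 + K n{\left(g,y \right)} = -66 - 135 = -201$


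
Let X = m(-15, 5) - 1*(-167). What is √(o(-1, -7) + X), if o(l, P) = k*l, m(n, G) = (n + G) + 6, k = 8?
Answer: √155 ≈ 12.450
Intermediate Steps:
m(n, G) = 6 + G + n (m(n, G) = (G + n) + 6 = 6 + G + n)
o(l, P) = 8*l
X = 163 (X = (6 + 5 - 15) - 1*(-167) = -4 + 167 = 163)
√(o(-1, -7) + X) = √(8*(-1) + 163) = √(-8 + 163) = √155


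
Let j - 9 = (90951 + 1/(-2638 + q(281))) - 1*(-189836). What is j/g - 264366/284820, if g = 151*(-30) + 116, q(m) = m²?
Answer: -258045608731318/3998038775835 ≈ -64.543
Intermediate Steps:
g = -4414 (g = -4530 + 116 = -4414)
j = 21431193109/76323 (j = 9 + ((90951 + 1/(-2638 + 281²)) - 1*(-189836)) = 9 + ((90951 + 1/(-2638 + 78961)) + 189836) = 9 + ((90951 + 1/76323) + 189836) = 9 + (6941653174/76323 + 189836) = 9 + 21430506202/76323 = 21431193109/76323 ≈ 2.8080e+5)
j/g - 264366/284820 = (21431193109/76323)/(-4414) - 264366/284820 = (21431193109/76323)*(-1/4414) - 264366*1/284820 = -21431193109/336889722 - 44061/47470 = -258045608731318/3998038775835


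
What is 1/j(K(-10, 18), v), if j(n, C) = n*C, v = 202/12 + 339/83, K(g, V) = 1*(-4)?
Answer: -249/20834 ≈ -0.011952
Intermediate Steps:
K(g, V) = -4
v = 10417/498 (v = 202*(1/12) + 339*(1/83) = 101/6 + 339/83 = 10417/498 ≈ 20.918)
j(n, C) = C*n
1/j(K(-10, 18), v) = 1/((10417/498)*(-4)) = 1/(-20834/249) = -249/20834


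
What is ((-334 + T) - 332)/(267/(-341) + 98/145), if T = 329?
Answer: 16662965/5297 ≈ 3145.7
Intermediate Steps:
((-334 + T) - 332)/(267/(-341) + 98/145) = ((-334 + 329) - 332)/(267/(-341) + 98/145) = (-5 - 332)/(267*(-1/341) + 98*(1/145)) = -337/(-267/341 + 98/145) = -337/(-5297/49445) = -337*(-49445/5297) = 16662965/5297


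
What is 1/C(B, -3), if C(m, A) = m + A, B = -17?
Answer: -1/20 ≈ -0.050000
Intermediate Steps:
C(m, A) = A + m
1/C(B, -3) = 1/(-3 - 17) = 1/(-20) = -1/20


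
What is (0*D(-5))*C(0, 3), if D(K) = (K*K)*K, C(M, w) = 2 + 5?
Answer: 0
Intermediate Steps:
C(M, w) = 7
D(K) = K³ (D(K) = K²*K = K³)
(0*D(-5))*C(0, 3) = (0*(-5)³)*7 = (0*(-125))*7 = 0*7 = 0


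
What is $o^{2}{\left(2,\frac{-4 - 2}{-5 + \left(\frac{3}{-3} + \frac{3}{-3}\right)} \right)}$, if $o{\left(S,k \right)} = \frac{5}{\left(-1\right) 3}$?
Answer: $\frac{25}{9} \approx 2.7778$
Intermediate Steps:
$o{\left(S,k \right)} = - \frac{5}{3}$ ($o{\left(S,k \right)} = \frac{5}{-3} = 5 \left(- \frac{1}{3}\right) = - \frac{5}{3}$)
$o^{2}{\left(2,\frac{-4 - 2}{-5 + \left(\frac{3}{-3} + \frac{3}{-3}\right)} \right)} = \left(- \frac{5}{3}\right)^{2} = \frac{25}{9}$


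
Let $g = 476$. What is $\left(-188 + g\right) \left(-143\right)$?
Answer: $-41184$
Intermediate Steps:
$\left(-188 + g\right) \left(-143\right) = \left(-188 + 476\right) \left(-143\right) = 288 \left(-143\right) = -41184$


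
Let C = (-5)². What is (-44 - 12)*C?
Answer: -1400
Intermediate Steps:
C = 25
(-44 - 12)*C = (-44 - 12)*25 = -56*25 = -1400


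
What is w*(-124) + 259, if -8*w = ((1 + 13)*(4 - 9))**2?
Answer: 76209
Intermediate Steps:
w = -1225/2 (w = -(1 + 13)**2*(4 - 9)**2/8 = -(14*(-5))**2/8 = -1/8*(-70)**2 = -1/8*4900 = -1225/2 ≈ -612.50)
w*(-124) + 259 = -1225/2*(-124) + 259 = 75950 + 259 = 76209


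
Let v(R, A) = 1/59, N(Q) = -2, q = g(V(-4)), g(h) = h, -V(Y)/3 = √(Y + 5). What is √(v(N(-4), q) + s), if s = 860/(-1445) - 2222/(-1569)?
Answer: √2075307684621/1573707 ≈ 0.91541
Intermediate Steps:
V(Y) = -3*√(5 + Y) (V(Y) = -3*√(Y + 5) = -3*√(5 + Y))
q = -3 (q = -3*√(5 - 4) = -3*√1 = -3*1 = -3)
s = 372290/453441 (s = 860*(-1/1445) - 2222*(-1/1569) = -172/289 + 2222/1569 = 372290/453441 ≈ 0.82103)
v(R, A) = 1/59
√(v(N(-4), q) + s) = √(1/59 + 372290/453441) = √(22418551/26753019) = √2075307684621/1573707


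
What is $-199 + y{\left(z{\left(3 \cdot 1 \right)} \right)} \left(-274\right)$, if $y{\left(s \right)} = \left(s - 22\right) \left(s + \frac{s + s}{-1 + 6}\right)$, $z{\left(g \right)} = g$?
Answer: $\frac{108331}{5} \approx 21666.0$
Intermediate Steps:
$y{\left(s \right)} = \frac{7 s \left(-22 + s\right)}{5}$ ($y{\left(s \right)} = \left(-22 + s\right) \left(s + \frac{2 s}{5}\right) = \left(-22 + s\right) \frac{7 s}{5} = \frac{7 s \left(-22 + s\right)}{5}$)
$-199 + y{\left(z{\left(3 \cdot 1 \right)} \right)} \left(-274\right) = -199 + \frac{7 \cdot 3 \cdot 1 \left(-22 + 3 \cdot 1\right)}{5} \left(-274\right) = -199 + \frac{7}{5} \cdot 3 \left(-22 + 3\right) \left(-274\right) = -199 + \frac{7}{5} \cdot 3 \left(-19\right) \left(-274\right) = -199 - - \frac{109326}{5} = -199 + \frac{109326}{5} = \frac{108331}{5}$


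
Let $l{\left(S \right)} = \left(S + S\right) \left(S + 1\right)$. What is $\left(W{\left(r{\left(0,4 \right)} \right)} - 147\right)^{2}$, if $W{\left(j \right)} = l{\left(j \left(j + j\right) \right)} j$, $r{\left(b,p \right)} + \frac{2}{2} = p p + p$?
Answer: $393470109438561$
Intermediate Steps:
$r{\left(b,p \right)} = -1 + p + p^{2}$ ($r{\left(b,p \right)} = -1 + \left(p p + p\right) = -1 + \left(p^{2} + p\right) = -1 + \left(p + p^{2}\right) = -1 + p + p^{2}$)
$l{\left(S \right)} = 2 S \left(1 + S\right)$
$W{\left(j \right)} = 4 j^{3} \left(1 + 2 j^{2}\right)$ ($W{\left(j \right)} = 2 j \left(j + j\right) \left(1 + j \left(j + j\right)\right) j = 2 j 2 j \left(1 + j 2 j\right) j = 2 \cdot 2 j^{2} \left(1 + 2 j^{2}\right) j = 4 j^{2} \left(1 + 2 j^{2}\right) j = 4 j^{3} \left(1 + 2 j^{2}\right)$)
$\left(W{\left(r{\left(0,4 \right)} \right)} - 147\right)^{2} = \left(\left(-1 + 4 + 4^{2}\right)^{3} \left(4 + 8 \left(-1 + 4 + 4^{2}\right)^{2}\right) - 147\right)^{2} = \left(\left(-1 + 4 + 16\right)^{3} \left(4 + 8 \left(-1 + 4 + 16\right)^{2}\right) - 147\right)^{2} = \left(19^{3} \left(4 + 8 \cdot 19^{2}\right) - 147\right)^{2} = \left(6859 \left(4 + 8 \cdot 361\right) - 147\right)^{2} = \left(6859 \left(4 + 2888\right) - 147\right)^{2} = \left(6859 \cdot 2892 - 147\right)^{2} = \left(19836228 - 147\right)^{2} = 19836081^{2} = 393470109438561$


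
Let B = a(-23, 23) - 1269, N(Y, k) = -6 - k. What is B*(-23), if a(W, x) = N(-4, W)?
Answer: 28796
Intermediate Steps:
a(W, x) = -6 - W
B = -1252 (B = (-6 - 1*(-23)) - 1269 = (-6 + 23) - 1269 = 17 - 1269 = -1252)
B*(-23) = -1252*(-23) = 28796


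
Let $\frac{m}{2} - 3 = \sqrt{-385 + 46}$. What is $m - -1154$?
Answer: $1160 + 2 i \sqrt{339} \approx 1160.0 + 36.824 i$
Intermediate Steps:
$m = 6 + 2 i \sqrt{339}$ ($m = 6 + 2 \sqrt{-385 + 46} = 6 + 2 \sqrt{-339} = 6 + 2 i \sqrt{339} \approx 6.0 + 36.824 i$)
$m - -1154 = \left(6 + 2 i \sqrt{339}\right) - -1154 = \left(6 + 2 i \sqrt{339}\right) + \left(-574 + 1728\right) = \left(6 + 2 i \sqrt{339}\right) + 1154 = 1160 + 2 i \sqrt{339}$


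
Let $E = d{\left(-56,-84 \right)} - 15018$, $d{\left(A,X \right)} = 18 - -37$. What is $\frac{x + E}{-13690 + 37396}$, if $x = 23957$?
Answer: $\frac{1499}{3951} \approx 0.3794$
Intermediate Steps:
$d{\left(A,X \right)} = 55$ ($d{\left(A,X \right)} = 18 + 37 = 55$)
$E = -14963$ ($E = 55 - 15018 = -14963$)
$\frac{x + E}{-13690 + 37396} = \frac{23957 - 14963}{-13690 + 37396} = \frac{8994}{23706} = 8994 \cdot \frac{1}{23706} = \frac{1499}{3951}$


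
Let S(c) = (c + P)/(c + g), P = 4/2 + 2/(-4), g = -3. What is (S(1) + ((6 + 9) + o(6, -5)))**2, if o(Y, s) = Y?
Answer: 6241/16 ≈ 390.06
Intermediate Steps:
P = 3/2 (P = 4*(1/2) + 2*(-1/4) = 2 - 1/2 = 3/2 ≈ 1.5000)
S(c) = (3/2 + c)/(-3 + c) (S(c) = (c + 3/2)/(c - 3) = (3/2 + c)/(-3 + c))
(S(1) + ((6 + 9) + o(6, -5)))**2 = ((3/2 + 1)/(-3 + 1) + ((6 + 9) + 6))**2 = ((5/2)/(-2) + (15 + 6))**2 = (-1/2*5/2 + 21)**2 = (-5/4 + 21)**2 = (79/4)**2 = 6241/16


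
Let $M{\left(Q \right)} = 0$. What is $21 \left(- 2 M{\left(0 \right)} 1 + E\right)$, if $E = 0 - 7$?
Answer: $-147$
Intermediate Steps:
$E = -7$
$21 \left(- 2 M{\left(0 \right)} 1 + E\right) = 21 \left(\left(-2\right) 0 \cdot 1 - 7\right) = 21 \left(0 \cdot 1 - 7\right) = 21 \left(0 - 7\right) = 21 \left(-7\right) = -147$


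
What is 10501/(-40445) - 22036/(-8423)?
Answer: 802796097/340668235 ≈ 2.3565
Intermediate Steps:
10501/(-40445) - 22036/(-8423) = 10501*(-1/40445) - 22036*(-1/8423) = -10501/40445 + 22036/8423 = 802796097/340668235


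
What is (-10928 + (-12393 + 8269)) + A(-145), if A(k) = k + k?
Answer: -15342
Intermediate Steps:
A(k) = 2*k
(-10928 + (-12393 + 8269)) + A(-145) = (-10928 + (-12393 + 8269)) + 2*(-145) = (-10928 - 4124) - 290 = -15052 - 290 = -15342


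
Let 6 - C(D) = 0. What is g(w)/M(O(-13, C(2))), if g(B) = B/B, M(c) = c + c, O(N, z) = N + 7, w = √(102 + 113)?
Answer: -1/12 ≈ -0.083333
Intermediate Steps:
C(D) = 6 (C(D) = 6 - 1*0 = 6 + 0 = 6)
w = √215 ≈ 14.663
O(N, z) = 7 + N
M(c) = 2*c
g(B) = 1
g(w)/M(O(-13, C(2))) = 1/(2*(7 - 13)) = 1/(2*(-6)) = 1/(-12) = 1*(-1/12) = -1/12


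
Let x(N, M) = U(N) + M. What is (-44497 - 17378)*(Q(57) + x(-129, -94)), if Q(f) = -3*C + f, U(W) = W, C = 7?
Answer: 11570625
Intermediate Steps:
Q(f) = -21 + f (Q(f) = -3*7 + f = -21 + f)
x(N, M) = M + N (x(N, M) = N + M = M + N)
(-44497 - 17378)*(Q(57) + x(-129, -94)) = (-44497 - 17378)*((-21 + 57) + (-94 - 129)) = -61875*(36 - 223) = -61875*(-187) = 11570625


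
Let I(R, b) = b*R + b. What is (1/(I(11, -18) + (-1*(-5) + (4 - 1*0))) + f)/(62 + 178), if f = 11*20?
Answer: 45539/49680 ≈ 0.91665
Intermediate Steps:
I(R, b) = b + R*b (I(R, b) = R*b + b = b + R*b)
f = 220
(1/(I(11, -18) + (-1*(-5) + (4 - 1*0))) + f)/(62 + 178) = (1/(-18*(1 + 11) + (-1*(-5) + (4 - 1*0))) + 220)/(62 + 178) = (1/(-18*12 + (5 + (4 + 0))) + 220)/240 = (1/(-216 + (5 + 4)) + 220)*(1/240) = (1/(-216 + 9) + 220)*(1/240) = (1/(-207) + 220)*(1/240) = (-1/207 + 220)*(1/240) = (45539/207)*(1/240) = 45539/49680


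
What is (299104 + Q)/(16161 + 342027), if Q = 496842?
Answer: 397973/179094 ≈ 2.2221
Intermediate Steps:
(299104 + Q)/(16161 + 342027) = (299104 + 496842)/(16161 + 342027) = 795946/358188 = 795946*(1/358188) = 397973/179094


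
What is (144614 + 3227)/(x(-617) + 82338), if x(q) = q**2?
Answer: 147841/463027 ≈ 0.31929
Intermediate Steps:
(144614 + 3227)/(x(-617) + 82338) = (144614 + 3227)/((-617)**2 + 82338) = 147841/(380689 + 82338) = 147841/463027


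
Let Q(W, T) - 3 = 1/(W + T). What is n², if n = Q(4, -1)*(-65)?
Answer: 422500/9 ≈ 46944.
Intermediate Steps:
Q(W, T) = 3 + 1/(T + W) (Q(W, T) = 3 + 1/(W + T) = 3 + 1/(T + W))
n = -650/3 (n = ((1 + 3*(-1) + 3*4)/(-1 + 4))*(-65) = ((1 - 3 + 12)/3)*(-65) = ((⅓)*10)*(-65) = (10/3)*(-65) = -650/3 ≈ -216.67)
n² = (-650/3)² = 422500/9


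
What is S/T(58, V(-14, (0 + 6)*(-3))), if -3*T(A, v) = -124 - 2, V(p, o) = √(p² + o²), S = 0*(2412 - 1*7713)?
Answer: 0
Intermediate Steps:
S = 0 (S = 0*(2412 - 7713) = 0*(-5301) = 0)
V(p, o) = √(o² + p²)
T(A, v) = 42 (T(A, v) = -(-124 - 2)/3 = -⅓*(-126) = 42)
S/T(58, V(-14, (0 + 6)*(-3))) = 0/42 = 0*(1/42) = 0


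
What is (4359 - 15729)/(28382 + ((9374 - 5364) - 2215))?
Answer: -3790/10059 ≈ -0.37678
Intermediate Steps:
(4359 - 15729)/(28382 + ((9374 - 5364) - 2215)) = -11370/(28382 + (4010 - 2215)) = -11370/(28382 + 1795) = -11370/30177 = -11370*1/30177 = -3790/10059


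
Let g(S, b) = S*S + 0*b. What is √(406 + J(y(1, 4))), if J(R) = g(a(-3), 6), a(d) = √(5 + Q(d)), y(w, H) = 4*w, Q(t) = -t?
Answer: 3*√46 ≈ 20.347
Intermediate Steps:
a(d) = √(5 - d)
g(S, b) = S² (g(S, b) = S² + 0 = S²)
J(R) = 8 (J(R) = (√(5 - 1*(-3)))² = (√(5 + 3))² = (√8)² = (2*√2)² = 8)
√(406 + J(y(1, 4))) = √(406 + 8) = √414 = 3*√46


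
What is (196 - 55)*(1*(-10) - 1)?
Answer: -1551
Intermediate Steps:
(196 - 55)*(1*(-10) - 1) = 141*(-10 - 1) = 141*(-11) = -1551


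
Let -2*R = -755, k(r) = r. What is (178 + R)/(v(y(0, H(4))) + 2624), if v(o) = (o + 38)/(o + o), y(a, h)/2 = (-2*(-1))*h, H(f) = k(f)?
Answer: 8888/42011 ≈ 0.21156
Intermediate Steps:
H(f) = f
R = 755/2 (R = -½*(-755) = 755/2 ≈ 377.50)
y(a, h) = 4*h (y(a, h) = 2*((-2*(-1))*h) = 2*(2*h) = 4*h)
v(o) = (38 + o)/(2*o) (v(o) = (38 + o)/((2*o)) = (38 + o)*(1/(2*o)) = (38 + o)/(2*o))
(178 + R)/(v(y(0, H(4))) + 2624) = (178 + 755/2)/((38 + 4*4)/(2*((4*4))) + 2624) = 1111/(2*((½)*(38 + 16)/16 + 2624)) = 1111/(2*((½)*(1/16)*54 + 2624)) = 1111/(2*(27/16 + 2624)) = 1111/(2*(42011/16)) = (1111/2)*(16/42011) = 8888/42011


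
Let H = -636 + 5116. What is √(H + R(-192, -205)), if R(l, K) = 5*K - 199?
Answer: 2*√814 ≈ 57.061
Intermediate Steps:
H = 4480
R(l, K) = -199 + 5*K
√(H + R(-192, -205)) = √(4480 + (-199 + 5*(-205))) = √(4480 + (-199 - 1025)) = √(4480 - 1224) = √3256 = 2*√814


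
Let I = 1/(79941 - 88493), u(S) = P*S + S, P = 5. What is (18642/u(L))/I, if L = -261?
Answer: 26571064/261 ≈ 1.0180e+5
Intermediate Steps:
u(S) = 6*S (u(S) = 5*S + S = 6*S)
I = -1/8552 (I = 1/(-8552) = -1/8552 ≈ -0.00011693)
(18642/u(L))/I = (18642/((6*(-261))))/(-1/8552) = (18642/(-1566))*(-8552) = (18642*(-1/1566))*(-8552) = -3107/261*(-8552) = 26571064/261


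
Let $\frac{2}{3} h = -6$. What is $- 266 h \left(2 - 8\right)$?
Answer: $-14364$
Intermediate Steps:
$h = -9$ ($h = \frac{3}{2} \left(-6\right) = -9$)
$- 266 h \left(2 - 8\right) = - 266 \left(- 9 \left(2 - 8\right)\right) = - 266 \left(\left(-9\right) \left(-6\right)\right) = \left(-266\right) 54 = -14364$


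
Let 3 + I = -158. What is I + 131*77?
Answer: 9926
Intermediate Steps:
I = -161 (I = -3 - 158 = -161)
I + 131*77 = -161 + 131*77 = -161 + 10087 = 9926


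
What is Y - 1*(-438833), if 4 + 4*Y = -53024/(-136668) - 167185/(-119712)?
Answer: 27508236460539/62685056 ≈ 4.3883e+5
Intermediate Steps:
Y = -34719109/62685056 (Y = -1 + (-53024/(-136668) - 167185/(-119712))/4 = -1 + (-53024*(-1/136668) - 167185*(-1/119712))/4 = -1 + (13256/34167 + 5765/4128)/4 = -1 + (1/4)*(27965947/15671264) = -1 + 27965947/62685056 = -34719109/62685056 ≈ -0.55387)
Y - 1*(-438833) = -34719109/62685056 - 1*(-438833) = -34719109/62685056 + 438833 = 27508236460539/62685056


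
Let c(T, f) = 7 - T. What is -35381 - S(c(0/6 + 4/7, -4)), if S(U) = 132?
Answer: -35513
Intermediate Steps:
-35381 - S(c(0/6 + 4/7, -4)) = -35381 - 1*132 = -35381 - 132 = -35513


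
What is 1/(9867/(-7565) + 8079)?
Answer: 7565/61107768 ≈ 0.00012380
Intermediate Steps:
1/(9867/(-7565) + 8079) = 1/(9867*(-1/7565) + 8079) = 1/(-9867/7565 + 8079) = 1/(61107768/7565) = 7565/61107768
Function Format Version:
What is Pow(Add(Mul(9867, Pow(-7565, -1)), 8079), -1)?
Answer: Rational(7565, 61107768) ≈ 0.00012380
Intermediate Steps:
Pow(Add(Mul(9867, Pow(-7565, -1)), 8079), -1) = Pow(Add(Mul(9867, Rational(-1, 7565)), 8079), -1) = Pow(Add(Rational(-9867, 7565), 8079), -1) = Pow(Rational(61107768, 7565), -1) = Rational(7565, 61107768)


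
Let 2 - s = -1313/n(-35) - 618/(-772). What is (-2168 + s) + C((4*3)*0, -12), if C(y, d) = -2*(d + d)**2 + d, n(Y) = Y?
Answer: -45505933/13510 ≈ -3368.3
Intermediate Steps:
C(y, d) = d - 8*d**2 (C(y, d) = -2*4*d**2 + d = -8*d**2 + d = d - 8*d**2)
s = -490613/13510 (s = 2 - (-1313/(-35) - 618/(-772)) = 2 - (-1313*(-1/35) - 618*(-1/772)) = 2 - (1313/35 + 309/386) = 2 - 1*517633/13510 = 2 - 517633/13510 = -490613/13510 ≈ -36.315)
(-2168 + s) + C((4*3)*0, -12) = (-2168 - 490613/13510) - 12*(1 - 8*(-12)) = -29780293/13510 - 12*(1 + 96) = -29780293/13510 - 12*97 = -29780293/13510 - 1164 = -45505933/13510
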